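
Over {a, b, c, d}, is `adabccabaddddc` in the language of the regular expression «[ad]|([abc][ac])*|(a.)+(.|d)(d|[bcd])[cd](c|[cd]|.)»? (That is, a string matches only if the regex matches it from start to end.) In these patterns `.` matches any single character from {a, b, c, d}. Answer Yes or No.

No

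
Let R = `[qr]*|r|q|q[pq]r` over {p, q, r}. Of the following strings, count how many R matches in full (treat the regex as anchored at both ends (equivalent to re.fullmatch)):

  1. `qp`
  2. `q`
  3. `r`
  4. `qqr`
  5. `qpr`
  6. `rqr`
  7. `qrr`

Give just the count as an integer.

1 → no match
2 → match
3 → match
4 → match
5 → match
6 → match
7 → match
Total matched: 6

6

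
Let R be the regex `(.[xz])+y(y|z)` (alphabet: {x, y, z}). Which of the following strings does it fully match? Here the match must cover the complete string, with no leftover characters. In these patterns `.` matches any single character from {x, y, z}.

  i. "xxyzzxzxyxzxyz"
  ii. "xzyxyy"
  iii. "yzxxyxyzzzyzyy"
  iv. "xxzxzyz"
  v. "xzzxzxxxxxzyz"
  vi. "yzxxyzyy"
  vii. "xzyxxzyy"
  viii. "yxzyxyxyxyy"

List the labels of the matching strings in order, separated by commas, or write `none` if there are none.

i → match
ii → match
iii → match
iv → no match
v → no match
vi → match
vii → match
viii → no match

i, ii, iii, vi, vii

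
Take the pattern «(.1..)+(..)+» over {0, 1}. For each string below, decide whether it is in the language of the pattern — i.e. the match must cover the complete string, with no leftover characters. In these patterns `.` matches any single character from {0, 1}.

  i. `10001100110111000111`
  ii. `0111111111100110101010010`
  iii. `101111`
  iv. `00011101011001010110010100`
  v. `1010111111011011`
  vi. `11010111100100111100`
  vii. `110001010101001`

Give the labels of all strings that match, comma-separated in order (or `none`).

i → no match
ii → no match
iii → no match
iv → no match
v → no match
vi → match
vii → no match

vi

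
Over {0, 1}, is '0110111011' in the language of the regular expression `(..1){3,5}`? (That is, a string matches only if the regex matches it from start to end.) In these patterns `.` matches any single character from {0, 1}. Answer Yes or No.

No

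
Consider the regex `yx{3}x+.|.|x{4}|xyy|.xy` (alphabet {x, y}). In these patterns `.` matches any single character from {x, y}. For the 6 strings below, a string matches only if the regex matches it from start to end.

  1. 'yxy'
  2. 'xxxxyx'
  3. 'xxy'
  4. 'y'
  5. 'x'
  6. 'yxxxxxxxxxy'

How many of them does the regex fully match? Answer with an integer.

5

1 → match
2 → no match
3 → match
4 → match
5 → match
6 → match
Total matched: 5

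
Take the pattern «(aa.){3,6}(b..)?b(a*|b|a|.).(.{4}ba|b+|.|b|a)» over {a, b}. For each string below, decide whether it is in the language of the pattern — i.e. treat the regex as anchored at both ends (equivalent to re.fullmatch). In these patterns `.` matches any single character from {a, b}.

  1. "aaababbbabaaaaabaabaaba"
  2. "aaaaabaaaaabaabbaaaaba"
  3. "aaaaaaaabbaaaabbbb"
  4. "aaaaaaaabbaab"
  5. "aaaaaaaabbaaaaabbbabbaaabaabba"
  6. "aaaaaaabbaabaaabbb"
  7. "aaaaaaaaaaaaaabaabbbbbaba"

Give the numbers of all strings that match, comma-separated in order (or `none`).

1 → no match
2 → match
3 → match
4 → match
5 → no match
6 → no match
7 → match

2, 3, 4, 7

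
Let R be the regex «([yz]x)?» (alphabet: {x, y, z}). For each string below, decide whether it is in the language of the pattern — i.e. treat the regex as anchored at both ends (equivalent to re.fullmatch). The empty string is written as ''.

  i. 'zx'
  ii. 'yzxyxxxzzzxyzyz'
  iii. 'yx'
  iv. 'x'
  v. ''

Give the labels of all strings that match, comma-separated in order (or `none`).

i, iii, v

i → match
ii → no match
iii → match
iv → no match
v → match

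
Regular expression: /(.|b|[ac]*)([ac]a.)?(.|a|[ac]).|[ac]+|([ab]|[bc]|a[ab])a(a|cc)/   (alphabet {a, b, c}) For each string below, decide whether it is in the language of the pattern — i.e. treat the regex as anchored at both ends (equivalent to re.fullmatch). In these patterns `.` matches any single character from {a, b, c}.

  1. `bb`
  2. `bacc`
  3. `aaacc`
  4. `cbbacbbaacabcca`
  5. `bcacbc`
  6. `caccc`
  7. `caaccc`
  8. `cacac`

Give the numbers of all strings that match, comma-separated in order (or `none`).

1 → match
2 → match
3 → match
4 → no match
5 → match
6 → match
7 → match
8 → match

1, 2, 3, 5, 6, 7, 8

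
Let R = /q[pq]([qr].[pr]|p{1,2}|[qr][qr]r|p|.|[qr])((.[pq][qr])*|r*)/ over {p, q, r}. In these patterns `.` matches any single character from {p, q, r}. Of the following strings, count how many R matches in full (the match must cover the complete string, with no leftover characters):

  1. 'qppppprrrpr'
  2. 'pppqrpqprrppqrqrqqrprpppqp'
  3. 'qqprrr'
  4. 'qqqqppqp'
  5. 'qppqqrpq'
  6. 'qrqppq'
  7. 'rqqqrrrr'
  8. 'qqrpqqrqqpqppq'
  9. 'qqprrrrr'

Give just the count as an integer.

1 → no match
2 → no match — must start with 'q'
3 → match
4 → no match
5 → no match
6 → no match
7 → no match — must start with 'q'
8 → no match
9 → match
Total matched: 2

2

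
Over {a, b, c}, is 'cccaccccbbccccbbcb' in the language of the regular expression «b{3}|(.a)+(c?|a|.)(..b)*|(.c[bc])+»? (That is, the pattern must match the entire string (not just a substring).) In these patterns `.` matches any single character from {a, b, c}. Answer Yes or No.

Yes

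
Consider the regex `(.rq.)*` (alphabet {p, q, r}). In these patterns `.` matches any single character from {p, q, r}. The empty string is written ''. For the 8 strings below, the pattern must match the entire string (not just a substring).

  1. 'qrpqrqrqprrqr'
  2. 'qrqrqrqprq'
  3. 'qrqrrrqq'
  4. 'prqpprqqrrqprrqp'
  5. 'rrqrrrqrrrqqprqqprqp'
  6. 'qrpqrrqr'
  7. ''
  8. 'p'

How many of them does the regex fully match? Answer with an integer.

4

1 → no match
2 → no match
3 → match
4 → match
5 → match
6 → no match
7 → match
8 → no match
Total matched: 4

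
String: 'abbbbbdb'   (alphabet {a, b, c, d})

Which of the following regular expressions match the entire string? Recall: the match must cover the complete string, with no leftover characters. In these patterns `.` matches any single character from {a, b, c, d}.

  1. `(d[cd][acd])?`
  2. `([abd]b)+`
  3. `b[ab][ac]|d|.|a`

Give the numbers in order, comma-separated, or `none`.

1 → no match
2 → match
3 → no match

2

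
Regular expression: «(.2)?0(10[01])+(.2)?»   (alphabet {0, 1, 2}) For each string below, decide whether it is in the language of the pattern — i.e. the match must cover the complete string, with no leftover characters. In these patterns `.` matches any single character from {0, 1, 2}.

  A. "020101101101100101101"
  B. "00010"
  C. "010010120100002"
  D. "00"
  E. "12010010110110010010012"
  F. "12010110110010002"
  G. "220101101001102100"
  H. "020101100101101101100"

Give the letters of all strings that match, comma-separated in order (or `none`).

A, E, F, H

A → match
B → no match
C → no match
D → no match
E → match
F → match
G → no match
H → match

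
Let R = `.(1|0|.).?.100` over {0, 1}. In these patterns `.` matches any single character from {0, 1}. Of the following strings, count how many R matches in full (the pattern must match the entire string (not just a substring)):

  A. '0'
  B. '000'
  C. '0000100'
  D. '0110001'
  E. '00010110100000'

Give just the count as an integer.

A → no match — must end with '100'
B → no match — must end with '100'
C → match
D → no match — must end with '100'
E → no match — must end with '100'
Total matched: 1

1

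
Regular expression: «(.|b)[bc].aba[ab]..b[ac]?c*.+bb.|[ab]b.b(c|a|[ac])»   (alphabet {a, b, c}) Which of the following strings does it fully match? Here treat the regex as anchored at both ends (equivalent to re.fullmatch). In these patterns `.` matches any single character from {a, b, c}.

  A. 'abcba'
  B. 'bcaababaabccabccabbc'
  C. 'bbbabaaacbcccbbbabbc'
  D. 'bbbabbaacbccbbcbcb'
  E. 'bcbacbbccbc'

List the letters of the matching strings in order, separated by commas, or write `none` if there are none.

A, B, C

A. 'abcba' → match
B → match
C → match
D → no match
E. 'bcbacbbccbc' → no match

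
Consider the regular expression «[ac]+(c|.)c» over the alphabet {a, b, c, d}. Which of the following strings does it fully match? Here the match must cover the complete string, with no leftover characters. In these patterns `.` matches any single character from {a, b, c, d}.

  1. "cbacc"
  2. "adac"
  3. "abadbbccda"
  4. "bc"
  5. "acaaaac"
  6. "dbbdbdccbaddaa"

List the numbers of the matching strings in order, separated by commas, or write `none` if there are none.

1. "cbacc" → no match
2. "adac" → no match
3. "abadbbccda" → no match — must end with "c"
4. "bc" → no match
5. "acaaaac" → match
6 → no match — must end with "c"

5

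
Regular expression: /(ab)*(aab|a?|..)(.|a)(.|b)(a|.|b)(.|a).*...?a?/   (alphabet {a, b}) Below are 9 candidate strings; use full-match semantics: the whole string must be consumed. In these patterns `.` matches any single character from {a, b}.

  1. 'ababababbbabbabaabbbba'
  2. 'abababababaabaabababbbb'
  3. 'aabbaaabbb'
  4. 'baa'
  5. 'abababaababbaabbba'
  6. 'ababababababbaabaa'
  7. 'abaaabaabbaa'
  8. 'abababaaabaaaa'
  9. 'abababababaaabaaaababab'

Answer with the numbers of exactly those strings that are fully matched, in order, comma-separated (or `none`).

1, 2, 3, 5, 6, 7, 8, 9

1 → match
2 → match
3. 'aabbaaabbb' → match
4. 'baa' → no match
5 → match
6 → match
7. 'abaaabaabbaa' → match
8 → match
9 → match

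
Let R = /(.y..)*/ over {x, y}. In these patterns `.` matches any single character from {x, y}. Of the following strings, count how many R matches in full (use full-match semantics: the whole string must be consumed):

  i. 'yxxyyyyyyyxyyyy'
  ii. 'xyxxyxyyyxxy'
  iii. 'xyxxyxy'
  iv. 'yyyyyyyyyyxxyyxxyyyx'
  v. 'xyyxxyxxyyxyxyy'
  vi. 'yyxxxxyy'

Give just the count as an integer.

1

i → no match
ii. 'xyxxyxyyyxxy' → no match
iii. 'xyxxyxy' → no match
iv → match
v → no match
vi. 'yyxxxxyy' → no match
Total matched: 1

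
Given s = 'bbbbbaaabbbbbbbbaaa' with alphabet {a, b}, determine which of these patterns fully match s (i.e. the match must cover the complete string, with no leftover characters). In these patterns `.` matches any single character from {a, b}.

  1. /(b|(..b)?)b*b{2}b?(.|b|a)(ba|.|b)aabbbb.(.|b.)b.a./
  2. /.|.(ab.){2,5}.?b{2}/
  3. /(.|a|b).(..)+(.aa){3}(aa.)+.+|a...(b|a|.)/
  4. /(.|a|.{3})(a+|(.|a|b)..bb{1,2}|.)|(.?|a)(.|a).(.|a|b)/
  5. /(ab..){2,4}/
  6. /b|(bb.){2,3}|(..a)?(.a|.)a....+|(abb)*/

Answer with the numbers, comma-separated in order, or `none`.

1 → match
2 → no match
3 → no match
4 → no match
5 → no match — must start with 'ab'
6 → no match

1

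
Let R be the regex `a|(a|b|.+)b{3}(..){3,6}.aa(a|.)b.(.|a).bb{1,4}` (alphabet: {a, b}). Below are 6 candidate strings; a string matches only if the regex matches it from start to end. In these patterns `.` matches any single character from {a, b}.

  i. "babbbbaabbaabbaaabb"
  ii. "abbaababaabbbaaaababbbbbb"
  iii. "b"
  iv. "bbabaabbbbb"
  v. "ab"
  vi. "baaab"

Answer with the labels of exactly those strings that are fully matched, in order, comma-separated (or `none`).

i → no match
ii → no match
iii. "b" → no match
iv. "bbabaabbbbb" → no match
v. "ab" → no match
vi. "baaab" → no match

none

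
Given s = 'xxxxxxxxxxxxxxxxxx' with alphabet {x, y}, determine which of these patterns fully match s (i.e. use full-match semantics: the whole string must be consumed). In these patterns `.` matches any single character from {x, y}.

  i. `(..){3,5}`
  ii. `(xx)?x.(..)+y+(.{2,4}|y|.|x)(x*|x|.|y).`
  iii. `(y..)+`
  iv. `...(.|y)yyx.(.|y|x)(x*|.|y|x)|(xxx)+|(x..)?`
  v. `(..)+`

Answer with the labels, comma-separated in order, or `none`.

i → no match
ii → no match
iii → no match — must start with 'y'
iv → match
v → match

iv, v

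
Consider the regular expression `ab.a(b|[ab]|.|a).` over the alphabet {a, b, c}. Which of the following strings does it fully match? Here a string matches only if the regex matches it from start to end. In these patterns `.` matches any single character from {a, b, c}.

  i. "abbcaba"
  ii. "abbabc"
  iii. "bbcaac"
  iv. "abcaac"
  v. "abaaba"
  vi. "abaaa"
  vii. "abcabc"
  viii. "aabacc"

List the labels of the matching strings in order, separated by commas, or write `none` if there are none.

ii, iv, v, vii

i → no match
ii → match
iii → no match — must start with "ab"
iv → match
v → match
vi → no match
vii → match
viii → no match — must start with "ab"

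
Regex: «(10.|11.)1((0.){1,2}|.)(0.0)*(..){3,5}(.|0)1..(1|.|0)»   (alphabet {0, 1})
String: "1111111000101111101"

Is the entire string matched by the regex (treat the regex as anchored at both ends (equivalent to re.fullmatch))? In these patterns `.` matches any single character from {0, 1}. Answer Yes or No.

No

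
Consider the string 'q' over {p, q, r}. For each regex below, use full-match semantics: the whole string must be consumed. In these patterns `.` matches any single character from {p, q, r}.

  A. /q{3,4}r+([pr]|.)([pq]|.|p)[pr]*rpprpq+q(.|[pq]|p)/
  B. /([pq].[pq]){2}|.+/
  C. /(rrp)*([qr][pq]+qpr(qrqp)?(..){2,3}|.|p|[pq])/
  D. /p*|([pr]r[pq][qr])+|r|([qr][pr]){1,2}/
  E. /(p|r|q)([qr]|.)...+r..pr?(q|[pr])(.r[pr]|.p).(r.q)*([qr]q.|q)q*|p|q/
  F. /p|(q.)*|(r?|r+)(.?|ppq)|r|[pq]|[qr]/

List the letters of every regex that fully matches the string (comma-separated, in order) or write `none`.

A → no match
B → match
C → match
D → no match
E → match
F → match

B, C, E, F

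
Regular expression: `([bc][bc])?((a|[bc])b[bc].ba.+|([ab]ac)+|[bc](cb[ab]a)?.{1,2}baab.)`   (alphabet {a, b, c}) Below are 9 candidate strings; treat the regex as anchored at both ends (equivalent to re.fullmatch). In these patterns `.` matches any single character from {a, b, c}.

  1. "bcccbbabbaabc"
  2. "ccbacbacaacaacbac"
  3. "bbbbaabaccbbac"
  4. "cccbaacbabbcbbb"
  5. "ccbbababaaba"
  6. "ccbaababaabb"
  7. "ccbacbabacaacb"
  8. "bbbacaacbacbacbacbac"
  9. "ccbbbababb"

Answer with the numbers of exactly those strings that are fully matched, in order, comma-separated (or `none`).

1 → match
2 → match
3 → no match
4 → no match
5 → match
6 → match
7 → no match
8 → match
9 → match

1, 2, 5, 6, 8, 9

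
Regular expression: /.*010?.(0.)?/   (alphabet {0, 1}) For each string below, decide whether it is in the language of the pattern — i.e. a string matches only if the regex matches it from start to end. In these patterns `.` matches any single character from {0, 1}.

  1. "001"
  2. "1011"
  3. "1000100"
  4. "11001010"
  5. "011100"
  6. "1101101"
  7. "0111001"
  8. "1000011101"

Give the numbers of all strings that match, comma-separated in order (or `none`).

2, 3, 4, 6

1 → no match
2 → match
3 → match
4 → match
5 → no match
6 → match
7 → no match
8 → no match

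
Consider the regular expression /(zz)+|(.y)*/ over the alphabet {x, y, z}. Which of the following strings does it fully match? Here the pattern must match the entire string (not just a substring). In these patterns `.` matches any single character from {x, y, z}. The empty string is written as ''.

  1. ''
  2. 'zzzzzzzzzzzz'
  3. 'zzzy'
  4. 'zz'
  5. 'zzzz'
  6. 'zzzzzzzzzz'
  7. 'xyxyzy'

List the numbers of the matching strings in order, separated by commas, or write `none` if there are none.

1 → match
2 → match
3 → no match
4 → match
5 → match
6 → match
7 → match

1, 2, 4, 5, 6, 7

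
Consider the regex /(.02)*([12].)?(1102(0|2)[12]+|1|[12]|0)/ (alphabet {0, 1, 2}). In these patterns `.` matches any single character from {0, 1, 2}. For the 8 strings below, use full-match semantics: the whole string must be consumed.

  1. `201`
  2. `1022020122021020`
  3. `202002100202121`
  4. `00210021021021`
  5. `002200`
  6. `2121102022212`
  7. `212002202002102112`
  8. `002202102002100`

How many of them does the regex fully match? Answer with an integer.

3

1. `201` → match
2 → no match
3 → no match
4 → no match
5. `002200` → match
6 → no match
7 → no match
8 → match
Total matched: 3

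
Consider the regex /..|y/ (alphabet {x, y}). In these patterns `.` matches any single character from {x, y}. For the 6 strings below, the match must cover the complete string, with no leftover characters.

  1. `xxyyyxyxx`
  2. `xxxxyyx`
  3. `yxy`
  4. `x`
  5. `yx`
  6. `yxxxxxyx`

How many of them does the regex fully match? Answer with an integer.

1

1 → no match
2 → no match
3 → no match
4 → no match
5 → match
6 → no match
Total matched: 1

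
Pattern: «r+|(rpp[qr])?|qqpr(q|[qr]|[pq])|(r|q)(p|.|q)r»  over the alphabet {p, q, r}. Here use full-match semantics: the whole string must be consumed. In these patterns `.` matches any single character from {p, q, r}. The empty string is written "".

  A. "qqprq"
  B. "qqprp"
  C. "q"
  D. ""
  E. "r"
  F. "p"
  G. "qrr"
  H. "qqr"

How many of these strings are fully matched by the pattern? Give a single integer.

A. "qqprq" → match
B. "qqprp" → match
C. "q" → no match
D. "" → match
E. "r" → match
F. "p" → no match
G. "qrr" → match
H. "qqr" → match
Total matched: 6

6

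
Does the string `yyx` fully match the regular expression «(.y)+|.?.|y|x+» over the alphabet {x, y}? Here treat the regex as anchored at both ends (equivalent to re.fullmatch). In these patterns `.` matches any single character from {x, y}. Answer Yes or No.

No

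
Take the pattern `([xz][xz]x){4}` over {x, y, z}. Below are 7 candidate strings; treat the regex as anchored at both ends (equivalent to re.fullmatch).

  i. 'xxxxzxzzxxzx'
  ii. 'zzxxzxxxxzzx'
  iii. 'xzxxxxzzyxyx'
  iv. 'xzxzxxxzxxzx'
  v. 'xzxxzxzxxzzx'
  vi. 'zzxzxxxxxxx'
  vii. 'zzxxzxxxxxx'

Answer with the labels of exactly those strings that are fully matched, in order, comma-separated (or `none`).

i, ii, iv, v

i. 'xxxxzxzzxxzx' → match
ii. 'zzxxzxxxxzzx' → match
iii. 'xzxxxxzzyxyx' → no match
iv. 'xzxzxxxzxxzx' → match
v. 'xzxxzxzxxzzx' → match
vi. 'zzxzxxxxxxx' → no match
vii. 'zzxxzxxxxxx' → no match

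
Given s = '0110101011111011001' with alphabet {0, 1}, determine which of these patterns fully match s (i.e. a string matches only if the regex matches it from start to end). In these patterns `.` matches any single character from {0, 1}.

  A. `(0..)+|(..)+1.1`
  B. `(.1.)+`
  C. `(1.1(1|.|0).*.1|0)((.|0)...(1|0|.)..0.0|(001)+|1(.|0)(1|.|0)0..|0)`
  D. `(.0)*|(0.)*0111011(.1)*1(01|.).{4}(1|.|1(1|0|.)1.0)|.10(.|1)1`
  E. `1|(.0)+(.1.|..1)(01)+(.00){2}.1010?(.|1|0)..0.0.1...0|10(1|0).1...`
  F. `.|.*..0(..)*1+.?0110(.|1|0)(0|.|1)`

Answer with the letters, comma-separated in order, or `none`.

F

A → no match
B → no match
C → no match
D → no match
E → no match
F → match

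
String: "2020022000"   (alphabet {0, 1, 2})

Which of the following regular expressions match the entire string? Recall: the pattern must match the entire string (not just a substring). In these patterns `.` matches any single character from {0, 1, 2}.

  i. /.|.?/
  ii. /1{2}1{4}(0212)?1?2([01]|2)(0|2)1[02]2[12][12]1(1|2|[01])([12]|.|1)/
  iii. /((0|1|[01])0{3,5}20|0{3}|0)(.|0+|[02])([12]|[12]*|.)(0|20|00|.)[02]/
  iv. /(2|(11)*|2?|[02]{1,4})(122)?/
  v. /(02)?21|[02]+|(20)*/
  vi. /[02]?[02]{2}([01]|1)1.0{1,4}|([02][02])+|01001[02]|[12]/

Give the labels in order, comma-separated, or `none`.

v, vi

i → no match
ii → no match — must start with "1"
iii → no match
iv → no match
v → match
vi → match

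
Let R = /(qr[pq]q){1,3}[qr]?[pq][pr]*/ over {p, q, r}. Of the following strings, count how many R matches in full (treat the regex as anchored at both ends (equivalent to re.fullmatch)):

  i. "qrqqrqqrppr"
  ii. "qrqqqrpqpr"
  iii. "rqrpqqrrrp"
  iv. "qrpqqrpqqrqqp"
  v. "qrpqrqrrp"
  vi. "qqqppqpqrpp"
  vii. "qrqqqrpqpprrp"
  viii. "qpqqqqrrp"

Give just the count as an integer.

i. "qrqqrqqrppr" → no match
ii. "qrqqqrpqpr" → match
iii. "rqrpqqrrrp" → no match — must start with "qr"
iv → match
v. "qrpqrqrrp" → match
vi. "qqqppqpqrpp" → no match — must start with "qr"
vii → match
viii. "qpqqqqrrp" → no match — must start with "qr"
Total matched: 4

4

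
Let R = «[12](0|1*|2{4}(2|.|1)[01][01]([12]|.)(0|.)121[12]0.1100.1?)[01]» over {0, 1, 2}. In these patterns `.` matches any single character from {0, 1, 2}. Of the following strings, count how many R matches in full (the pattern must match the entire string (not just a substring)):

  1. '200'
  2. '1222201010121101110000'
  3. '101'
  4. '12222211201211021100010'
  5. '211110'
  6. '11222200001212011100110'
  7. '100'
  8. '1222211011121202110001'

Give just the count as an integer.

1 → match
2 → match
3 → match
4 → match
5 → match
6 → no match
7 → match
8 → match
Total matched: 7

7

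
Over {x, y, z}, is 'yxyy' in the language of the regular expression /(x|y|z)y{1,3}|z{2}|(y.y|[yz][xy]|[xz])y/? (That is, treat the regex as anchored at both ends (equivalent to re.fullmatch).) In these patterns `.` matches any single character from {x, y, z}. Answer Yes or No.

Yes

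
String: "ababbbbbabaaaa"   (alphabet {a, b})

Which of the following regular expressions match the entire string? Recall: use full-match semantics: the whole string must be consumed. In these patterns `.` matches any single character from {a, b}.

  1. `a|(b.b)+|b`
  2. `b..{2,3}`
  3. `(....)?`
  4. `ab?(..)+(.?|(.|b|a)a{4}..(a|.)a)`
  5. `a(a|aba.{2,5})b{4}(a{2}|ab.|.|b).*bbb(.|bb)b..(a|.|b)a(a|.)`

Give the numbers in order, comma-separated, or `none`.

4

1 → no match
2 → no match — must start with "b"
3 → no match
4 → match
5 → no match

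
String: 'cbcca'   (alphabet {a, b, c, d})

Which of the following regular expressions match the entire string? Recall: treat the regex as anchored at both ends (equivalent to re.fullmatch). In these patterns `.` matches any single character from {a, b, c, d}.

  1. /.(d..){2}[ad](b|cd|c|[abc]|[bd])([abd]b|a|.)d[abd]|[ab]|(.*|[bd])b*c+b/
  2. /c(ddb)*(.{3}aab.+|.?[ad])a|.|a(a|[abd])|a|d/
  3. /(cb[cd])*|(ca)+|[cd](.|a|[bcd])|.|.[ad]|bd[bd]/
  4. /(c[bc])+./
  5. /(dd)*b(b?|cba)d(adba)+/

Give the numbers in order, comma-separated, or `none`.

4

1 → no match
2 → no match
3 → no match
4 → match
5 → no match — must end with 'adba'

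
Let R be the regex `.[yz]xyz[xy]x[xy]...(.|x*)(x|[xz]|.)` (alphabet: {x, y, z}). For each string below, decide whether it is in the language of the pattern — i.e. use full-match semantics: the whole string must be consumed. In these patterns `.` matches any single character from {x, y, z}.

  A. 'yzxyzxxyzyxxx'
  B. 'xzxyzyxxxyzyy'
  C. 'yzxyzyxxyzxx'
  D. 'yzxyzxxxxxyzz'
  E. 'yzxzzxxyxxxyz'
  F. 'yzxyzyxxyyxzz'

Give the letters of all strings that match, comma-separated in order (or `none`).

A, B, C, D, F

A → match
B → match
C. 'yzxyzyxxyzxx' → match
D → match
E → no match
F → match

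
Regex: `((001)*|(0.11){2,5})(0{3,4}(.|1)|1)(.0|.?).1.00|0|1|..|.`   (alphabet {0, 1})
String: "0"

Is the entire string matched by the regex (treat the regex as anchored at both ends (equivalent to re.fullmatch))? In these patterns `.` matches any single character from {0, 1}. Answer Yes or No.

Yes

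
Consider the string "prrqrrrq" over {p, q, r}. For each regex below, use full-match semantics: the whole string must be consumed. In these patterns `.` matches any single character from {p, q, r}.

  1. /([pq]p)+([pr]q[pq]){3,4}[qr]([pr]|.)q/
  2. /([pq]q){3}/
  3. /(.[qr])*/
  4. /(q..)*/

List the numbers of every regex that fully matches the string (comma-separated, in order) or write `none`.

1 → no match
2 → no match
3 → match
4 → no match

3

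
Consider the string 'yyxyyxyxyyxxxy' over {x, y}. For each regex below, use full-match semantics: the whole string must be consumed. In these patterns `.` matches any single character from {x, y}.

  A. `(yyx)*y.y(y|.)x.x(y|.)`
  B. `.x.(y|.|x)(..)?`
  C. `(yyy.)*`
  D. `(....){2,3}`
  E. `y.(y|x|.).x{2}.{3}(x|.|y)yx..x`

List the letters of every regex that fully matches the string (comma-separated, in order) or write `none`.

A → match
B → no match
C → no match
D → no match
E → no match — must end with 'x'

A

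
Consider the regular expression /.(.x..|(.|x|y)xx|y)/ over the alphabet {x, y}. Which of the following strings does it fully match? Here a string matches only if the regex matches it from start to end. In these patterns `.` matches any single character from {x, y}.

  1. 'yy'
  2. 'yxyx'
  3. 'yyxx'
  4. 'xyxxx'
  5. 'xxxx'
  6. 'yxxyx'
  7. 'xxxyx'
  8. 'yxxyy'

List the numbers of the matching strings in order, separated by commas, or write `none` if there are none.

1, 3, 4, 5, 6, 7, 8

1. 'yy' → match
2. 'yxyx' → no match
3. 'yyxx' → match
4. 'xyxxx' → match
5. 'xxxx' → match
6. 'yxxyx' → match
7. 'xxxyx' → match
8. 'yxxyy' → match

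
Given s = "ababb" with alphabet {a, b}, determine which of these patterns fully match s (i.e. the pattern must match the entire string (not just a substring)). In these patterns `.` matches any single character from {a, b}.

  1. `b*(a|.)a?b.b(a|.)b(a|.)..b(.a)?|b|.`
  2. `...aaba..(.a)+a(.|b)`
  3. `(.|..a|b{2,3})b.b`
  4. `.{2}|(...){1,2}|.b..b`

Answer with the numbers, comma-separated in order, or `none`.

4

1 → no match
2 → no match
3 → no match
4 → match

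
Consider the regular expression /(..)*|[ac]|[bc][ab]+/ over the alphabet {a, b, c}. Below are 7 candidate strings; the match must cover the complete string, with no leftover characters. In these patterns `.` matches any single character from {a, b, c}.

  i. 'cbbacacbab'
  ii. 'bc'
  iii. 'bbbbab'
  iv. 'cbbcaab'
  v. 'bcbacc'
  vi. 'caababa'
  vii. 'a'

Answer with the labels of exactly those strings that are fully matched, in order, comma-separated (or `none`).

i → match
ii → match
iii → match
iv → no match
v → match
vi → match
vii → match

i, ii, iii, v, vi, vii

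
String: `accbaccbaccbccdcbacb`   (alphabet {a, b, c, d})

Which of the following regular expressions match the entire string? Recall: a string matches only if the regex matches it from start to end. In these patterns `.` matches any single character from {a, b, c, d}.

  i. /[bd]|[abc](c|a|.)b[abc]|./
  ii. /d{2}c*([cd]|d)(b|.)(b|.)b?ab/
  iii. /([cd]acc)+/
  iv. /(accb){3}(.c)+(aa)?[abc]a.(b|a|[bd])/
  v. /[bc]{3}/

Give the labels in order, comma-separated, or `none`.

i → no match
ii → no match — must start with `d`
iii → no match — must end with `acc`
iv → match
v → no match

iv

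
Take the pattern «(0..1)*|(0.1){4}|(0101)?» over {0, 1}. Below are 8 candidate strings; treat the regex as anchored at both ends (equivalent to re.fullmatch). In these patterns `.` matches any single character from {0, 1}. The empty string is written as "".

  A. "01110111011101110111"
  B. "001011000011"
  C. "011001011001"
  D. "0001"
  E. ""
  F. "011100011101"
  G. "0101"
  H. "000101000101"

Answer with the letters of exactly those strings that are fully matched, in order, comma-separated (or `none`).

A → match
B → no match
C → match
D → match
E → match
F → no match
G → match
H → no match

A, C, D, E, G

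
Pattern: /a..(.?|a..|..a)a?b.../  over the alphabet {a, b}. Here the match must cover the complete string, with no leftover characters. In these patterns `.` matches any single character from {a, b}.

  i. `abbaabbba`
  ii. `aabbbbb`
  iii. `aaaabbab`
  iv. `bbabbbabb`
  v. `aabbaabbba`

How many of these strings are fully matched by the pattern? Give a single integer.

i. `abbaabbba` → match
ii. `aabbbbb` → match
iii. `aaaabbab` → match
iv. `bbabbbabb` → no match — must start with `a`
v. `aabbaabbba` → match
Total matched: 4

4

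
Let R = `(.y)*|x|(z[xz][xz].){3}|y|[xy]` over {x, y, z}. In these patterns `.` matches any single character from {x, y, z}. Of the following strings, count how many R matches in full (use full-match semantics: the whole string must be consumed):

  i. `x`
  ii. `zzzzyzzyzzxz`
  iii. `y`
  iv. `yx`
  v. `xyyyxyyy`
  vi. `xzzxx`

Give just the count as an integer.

i → match
ii → no match
iii → match
iv → no match
v → match
vi → no match
Total matched: 3

3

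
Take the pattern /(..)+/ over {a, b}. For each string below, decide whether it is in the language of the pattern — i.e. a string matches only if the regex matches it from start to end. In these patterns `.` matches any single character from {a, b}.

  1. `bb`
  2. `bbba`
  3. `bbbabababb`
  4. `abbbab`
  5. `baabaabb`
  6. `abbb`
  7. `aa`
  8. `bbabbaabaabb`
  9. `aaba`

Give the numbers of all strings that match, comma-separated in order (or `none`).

1, 2, 3, 4, 5, 6, 7, 8, 9

1 → match
2 → match
3 → match
4 → match
5 → match
6 → match
7 → match
8 → match
9 → match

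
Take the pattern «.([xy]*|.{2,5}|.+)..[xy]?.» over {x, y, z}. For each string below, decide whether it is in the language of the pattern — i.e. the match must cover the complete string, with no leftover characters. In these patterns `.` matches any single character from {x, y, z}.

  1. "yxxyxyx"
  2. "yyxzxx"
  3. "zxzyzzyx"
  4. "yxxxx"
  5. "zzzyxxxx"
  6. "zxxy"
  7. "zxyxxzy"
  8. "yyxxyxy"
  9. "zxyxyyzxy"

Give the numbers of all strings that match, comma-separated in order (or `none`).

1. "yxxyxyx" → match
2. "yyxzxx" → match
3. "zxzyzzyx" → match
4. "yxxxx" → match
5. "zzzyxxxx" → match
6. "zxxy" → match
7. "zxyxxzy" → match
8. "yyxxyxy" → match
9. "zxyxyyzxy" → match

1, 2, 3, 4, 5, 6, 7, 8, 9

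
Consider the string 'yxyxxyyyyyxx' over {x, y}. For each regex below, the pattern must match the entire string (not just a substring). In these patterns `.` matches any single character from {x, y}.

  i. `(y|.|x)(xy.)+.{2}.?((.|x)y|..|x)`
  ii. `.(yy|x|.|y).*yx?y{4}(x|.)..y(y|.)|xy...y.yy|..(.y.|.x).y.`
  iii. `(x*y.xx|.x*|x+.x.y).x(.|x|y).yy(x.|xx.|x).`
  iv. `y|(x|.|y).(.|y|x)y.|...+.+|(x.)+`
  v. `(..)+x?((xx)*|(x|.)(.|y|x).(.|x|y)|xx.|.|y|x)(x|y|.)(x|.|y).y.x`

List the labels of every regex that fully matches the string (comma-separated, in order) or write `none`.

i → match
ii → no match
iii → no match
iv → match
v → match

i, iv, v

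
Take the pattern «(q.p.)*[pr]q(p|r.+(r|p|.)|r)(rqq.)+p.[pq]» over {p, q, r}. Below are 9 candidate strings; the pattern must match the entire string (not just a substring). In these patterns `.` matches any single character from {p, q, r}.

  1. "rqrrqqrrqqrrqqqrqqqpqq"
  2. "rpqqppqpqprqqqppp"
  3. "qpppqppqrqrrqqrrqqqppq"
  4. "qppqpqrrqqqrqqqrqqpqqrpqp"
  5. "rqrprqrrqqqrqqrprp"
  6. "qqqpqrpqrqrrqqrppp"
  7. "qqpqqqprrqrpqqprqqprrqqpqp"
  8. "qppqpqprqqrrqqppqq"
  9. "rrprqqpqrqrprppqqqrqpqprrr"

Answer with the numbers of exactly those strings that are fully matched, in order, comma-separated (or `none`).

1 → match
2 → no match
3 → match
4 → no match
5 → match
6 → no match
7 → no match
8 → match
9 → no match

1, 3, 5, 8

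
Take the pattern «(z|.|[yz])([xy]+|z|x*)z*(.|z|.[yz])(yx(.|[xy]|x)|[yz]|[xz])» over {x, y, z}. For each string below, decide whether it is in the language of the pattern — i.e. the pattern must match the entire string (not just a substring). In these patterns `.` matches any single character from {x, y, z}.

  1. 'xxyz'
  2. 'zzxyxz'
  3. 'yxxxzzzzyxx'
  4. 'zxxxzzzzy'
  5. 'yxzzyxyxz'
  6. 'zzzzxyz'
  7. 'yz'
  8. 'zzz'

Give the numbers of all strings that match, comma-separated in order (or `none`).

1. 'xxyz' → match
2. 'zzxyxz' → match
3. 'yxxxzzzzyxx' → match
4. 'zxxxzzzzy' → match
5. 'yxzzyxyxz' → no match
6. 'zzzzxyz' → match
7. 'yz' → no match
8. 'zzz' → match

1, 2, 3, 4, 6, 8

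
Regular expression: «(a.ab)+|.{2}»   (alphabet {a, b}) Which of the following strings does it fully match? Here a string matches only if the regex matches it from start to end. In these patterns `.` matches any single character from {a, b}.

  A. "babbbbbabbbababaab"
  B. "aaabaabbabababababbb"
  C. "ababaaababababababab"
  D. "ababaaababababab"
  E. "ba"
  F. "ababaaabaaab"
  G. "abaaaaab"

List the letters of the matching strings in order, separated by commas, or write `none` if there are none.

C, D, E, F

A → no match
B → no match
C → match
D → match
E → match
F → match
G → no match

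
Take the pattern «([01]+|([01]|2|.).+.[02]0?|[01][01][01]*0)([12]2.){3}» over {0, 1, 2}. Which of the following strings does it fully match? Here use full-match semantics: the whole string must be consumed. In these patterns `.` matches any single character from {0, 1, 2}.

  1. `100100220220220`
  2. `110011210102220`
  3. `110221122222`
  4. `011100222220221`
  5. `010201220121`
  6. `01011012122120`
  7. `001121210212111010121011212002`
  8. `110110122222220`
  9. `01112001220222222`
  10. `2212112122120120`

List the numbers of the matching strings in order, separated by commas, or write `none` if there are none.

1, 3, 4, 8, 10

1 → match
2 → no match
3 → match
4 → match
5 → no match
6 → no match
7 → no match
8 → match
9 → no match
10 → match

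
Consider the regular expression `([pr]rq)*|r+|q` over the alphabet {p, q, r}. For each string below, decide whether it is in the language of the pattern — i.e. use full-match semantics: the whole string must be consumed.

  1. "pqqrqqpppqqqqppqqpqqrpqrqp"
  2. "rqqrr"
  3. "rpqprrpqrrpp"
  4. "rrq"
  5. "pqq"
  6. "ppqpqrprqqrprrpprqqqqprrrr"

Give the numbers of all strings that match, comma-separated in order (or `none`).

1 → no match
2 → no match
3 → no match
4 → match
5 → no match
6 → no match

4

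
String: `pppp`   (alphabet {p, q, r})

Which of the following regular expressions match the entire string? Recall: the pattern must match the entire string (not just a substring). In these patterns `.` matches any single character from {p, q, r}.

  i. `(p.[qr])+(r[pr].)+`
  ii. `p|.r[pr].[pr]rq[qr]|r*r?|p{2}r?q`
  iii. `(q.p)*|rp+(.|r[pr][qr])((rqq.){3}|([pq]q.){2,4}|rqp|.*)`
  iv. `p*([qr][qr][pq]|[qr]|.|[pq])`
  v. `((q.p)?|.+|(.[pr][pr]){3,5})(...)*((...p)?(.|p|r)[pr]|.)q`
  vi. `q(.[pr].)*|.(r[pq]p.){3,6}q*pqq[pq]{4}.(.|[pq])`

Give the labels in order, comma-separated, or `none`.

iv

i → no match
ii → no match
iii → no match
iv → match
v → no match — must end with `q`
vi → no match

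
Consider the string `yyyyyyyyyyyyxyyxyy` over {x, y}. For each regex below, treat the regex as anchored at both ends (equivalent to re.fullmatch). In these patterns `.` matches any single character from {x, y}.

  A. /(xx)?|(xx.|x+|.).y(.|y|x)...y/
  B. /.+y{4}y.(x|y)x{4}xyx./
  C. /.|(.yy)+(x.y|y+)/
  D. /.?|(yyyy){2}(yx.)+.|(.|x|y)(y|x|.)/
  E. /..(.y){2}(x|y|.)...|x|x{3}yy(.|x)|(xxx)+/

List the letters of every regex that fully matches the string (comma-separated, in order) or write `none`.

C

A → no match
B → no match
C → match
D → no match
E → no match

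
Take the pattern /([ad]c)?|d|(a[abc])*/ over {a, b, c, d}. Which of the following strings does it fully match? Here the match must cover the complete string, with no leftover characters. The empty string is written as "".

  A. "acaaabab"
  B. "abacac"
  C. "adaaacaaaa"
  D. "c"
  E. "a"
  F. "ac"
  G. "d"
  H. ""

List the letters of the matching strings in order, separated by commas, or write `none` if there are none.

A → match
B → match
C → no match
D → no match
E → no match
F → match
G → match
H → match

A, B, F, G, H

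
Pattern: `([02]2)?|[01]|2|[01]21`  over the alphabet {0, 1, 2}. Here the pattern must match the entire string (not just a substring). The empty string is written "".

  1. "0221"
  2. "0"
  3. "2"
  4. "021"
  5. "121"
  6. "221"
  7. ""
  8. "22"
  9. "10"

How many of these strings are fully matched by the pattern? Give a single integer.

1 → no match
2 → match
3 → match
4 → match
5 → match
6 → no match
7 → match
8 → match
9 → no match
Total matched: 6

6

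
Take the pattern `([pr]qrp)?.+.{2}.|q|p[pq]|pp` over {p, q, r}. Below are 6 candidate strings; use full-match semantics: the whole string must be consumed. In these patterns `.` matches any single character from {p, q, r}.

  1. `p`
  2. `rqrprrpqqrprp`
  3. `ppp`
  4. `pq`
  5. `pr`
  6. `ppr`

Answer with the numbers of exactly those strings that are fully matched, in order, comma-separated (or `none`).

2, 4

1 → no match
2 → match
3 → no match
4 → match
5 → no match
6 → no match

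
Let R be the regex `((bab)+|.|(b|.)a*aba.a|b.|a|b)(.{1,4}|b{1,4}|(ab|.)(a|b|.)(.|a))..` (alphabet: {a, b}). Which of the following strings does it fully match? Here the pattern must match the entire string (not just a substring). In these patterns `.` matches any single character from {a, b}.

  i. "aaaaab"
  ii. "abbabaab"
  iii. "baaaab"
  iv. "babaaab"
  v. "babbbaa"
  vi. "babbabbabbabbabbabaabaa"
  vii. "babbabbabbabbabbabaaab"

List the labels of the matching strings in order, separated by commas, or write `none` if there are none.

i → match
ii → no match
iii → match
iv → match
v → match
vi → match
vii → match

i, iii, iv, v, vi, vii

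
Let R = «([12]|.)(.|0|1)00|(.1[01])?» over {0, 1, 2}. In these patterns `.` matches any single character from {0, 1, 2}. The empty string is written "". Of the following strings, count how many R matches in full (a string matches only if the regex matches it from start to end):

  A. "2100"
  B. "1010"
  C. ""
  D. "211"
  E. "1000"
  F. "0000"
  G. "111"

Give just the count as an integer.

6

A → match
B → no match
C → match
D → match
E → match
F → match
G → match
Total matched: 6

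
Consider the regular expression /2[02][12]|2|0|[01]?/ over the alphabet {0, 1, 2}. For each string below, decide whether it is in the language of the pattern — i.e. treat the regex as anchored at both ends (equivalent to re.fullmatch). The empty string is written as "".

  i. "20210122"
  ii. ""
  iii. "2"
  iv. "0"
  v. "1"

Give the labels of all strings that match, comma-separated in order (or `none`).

i → no match
ii → match
iii → match
iv → match
v → match

ii, iii, iv, v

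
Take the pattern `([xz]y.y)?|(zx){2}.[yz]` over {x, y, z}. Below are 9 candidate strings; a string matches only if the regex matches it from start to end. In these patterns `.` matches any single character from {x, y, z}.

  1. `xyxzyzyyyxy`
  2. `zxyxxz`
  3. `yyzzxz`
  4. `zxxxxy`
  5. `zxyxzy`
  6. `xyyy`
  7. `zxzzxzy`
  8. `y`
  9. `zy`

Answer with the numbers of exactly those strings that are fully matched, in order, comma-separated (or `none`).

6

1 → no match
2 → no match
3 → no match
4 → no match
5 → no match
6 → match
7 → no match
8 → no match
9 → no match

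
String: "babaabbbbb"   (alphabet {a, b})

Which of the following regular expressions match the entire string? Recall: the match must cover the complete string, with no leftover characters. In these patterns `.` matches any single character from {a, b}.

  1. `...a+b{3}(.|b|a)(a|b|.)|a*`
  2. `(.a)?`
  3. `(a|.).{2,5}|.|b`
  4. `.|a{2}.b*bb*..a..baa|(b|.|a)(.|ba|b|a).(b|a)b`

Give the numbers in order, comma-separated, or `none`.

1 → match
2 → no match
3 → no match
4 → no match

1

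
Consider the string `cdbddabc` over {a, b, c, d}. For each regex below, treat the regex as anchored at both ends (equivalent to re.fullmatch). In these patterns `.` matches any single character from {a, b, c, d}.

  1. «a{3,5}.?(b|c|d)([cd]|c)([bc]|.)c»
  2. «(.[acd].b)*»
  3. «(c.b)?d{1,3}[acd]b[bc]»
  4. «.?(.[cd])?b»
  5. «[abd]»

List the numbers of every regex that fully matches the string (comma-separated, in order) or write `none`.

3

1 → no match — must start with `a`
2 → no match
3 → match
4 → no match — must end with `b`
5 → no match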